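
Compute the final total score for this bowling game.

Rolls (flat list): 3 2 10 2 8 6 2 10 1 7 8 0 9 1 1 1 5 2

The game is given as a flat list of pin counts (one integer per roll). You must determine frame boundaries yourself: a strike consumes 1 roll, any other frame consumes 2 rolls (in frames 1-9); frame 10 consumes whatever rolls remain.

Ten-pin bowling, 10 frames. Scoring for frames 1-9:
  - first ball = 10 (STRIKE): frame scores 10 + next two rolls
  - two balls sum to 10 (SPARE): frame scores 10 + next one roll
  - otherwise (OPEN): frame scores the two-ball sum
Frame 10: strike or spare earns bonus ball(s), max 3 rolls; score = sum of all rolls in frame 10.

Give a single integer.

Answer: 103

Derivation:
Frame 1: OPEN (3+2=5). Cumulative: 5
Frame 2: STRIKE. 10 + next two rolls (2+8) = 20. Cumulative: 25
Frame 3: SPARE (2+8=10). 10 + next roll (6) = 16. Cumulative: 41
Frame 4: OPEN (6+2=8). Cumulative: 49
Frame 5: STRIKE. 10 + next two rolls (1+7) = 18. Cumulative: 67
Frame 6: OPEN (1+7=8). Cumulative: 75
Frame 7: OPEN (8+0=8). Cumulative: 83
Frame 8: SPARE (9+1=10). 10 + next roll (1) = 11. Cumulative: 94
Frame 9: OPEN (1+1=2). Cumulative: 96
Frame 10: OPEN. Sum of all frame-10 rolls (5+2) = 7. Cumulative: 103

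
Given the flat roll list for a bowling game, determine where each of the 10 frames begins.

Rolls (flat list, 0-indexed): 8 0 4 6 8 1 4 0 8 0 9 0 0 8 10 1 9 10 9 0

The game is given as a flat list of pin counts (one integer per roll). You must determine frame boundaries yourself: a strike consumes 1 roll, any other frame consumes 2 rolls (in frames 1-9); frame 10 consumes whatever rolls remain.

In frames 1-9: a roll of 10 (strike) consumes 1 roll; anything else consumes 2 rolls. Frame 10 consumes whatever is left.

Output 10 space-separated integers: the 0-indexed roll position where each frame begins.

Frame 1 starts at roll index 0: rolls=8,0 (sum=8), consumes 2 rolls
Frame 2 starts at roll index 2: rolls=4,6 (sum=10), consumes 2 rolls
Frame 3 starts at roll index 4: rolls=8,1 (sum=9), consumes 2 rolls
Frame 4 starts at roll index 6: rolls=4,0 (sum=4), consumes 2 rolls
Frame 5 starts at roll index 8: rolls=8,0 (sum=8), consumes 2 rolls
Frame 6 starts at roll index 10: rolls=9,0 (sum=9), consumes 2 rolls
Frame 7 starts at roll index 12: rolls=0,8 (sum=8), consumes 2 rolls
Frame 8 starts at roll index 14: roll=10 (strike), consumes 1 roll
Frame 9 starts at roll index 15: rolls=1,9 (sum=10), consumes 2 rolls
Frame 10 starts at roll index 17: 3 remaining rolls

Answer: 0 2 4 6 8 10 12 14 15 17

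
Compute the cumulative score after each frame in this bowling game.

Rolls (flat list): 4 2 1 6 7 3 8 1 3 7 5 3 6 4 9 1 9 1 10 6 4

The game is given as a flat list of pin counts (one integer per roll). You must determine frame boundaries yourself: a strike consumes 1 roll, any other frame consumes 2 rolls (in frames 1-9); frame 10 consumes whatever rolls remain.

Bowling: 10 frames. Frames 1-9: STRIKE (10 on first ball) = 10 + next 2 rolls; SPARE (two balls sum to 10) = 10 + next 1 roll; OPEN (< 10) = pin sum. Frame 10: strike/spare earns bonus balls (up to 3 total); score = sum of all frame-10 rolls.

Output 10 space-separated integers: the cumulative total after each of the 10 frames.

Answer: 6 13 31 40 55 63 82 101 121 141

Derivation:
Frame 1: OPEN (4+2=6). Cumulative: 6
Frame 2: OPEN (1+6=7). Cumulative: 13
Frame 3: SPARE (7+3=10). 10 + next roll (8) = 18. Cumulative: 31
Frame 4: OPEN (8+1=9). Cumulative: 40
Frame 5: SPARE (3+7=10). 10 + next roll (5) = 15. Cumulative: 55
Frame 6: OPEN (5+3=8). Cumulative: 63
Frame 7: SPARE (6+4=10). 10 + next roll (9) = 19. Cumulative: 82
Frame 8: SPARE (9+1=10). 10 + next roll (9) = 19. Cumulative: 101
Frame 9: SPARE (9+1=10). 10 + next roll (10) = 20. Cumulative: 121
Frame 10: STRIKE. Sum of all frame-10 rolls (10+6+4) = 20. Cumulative: 141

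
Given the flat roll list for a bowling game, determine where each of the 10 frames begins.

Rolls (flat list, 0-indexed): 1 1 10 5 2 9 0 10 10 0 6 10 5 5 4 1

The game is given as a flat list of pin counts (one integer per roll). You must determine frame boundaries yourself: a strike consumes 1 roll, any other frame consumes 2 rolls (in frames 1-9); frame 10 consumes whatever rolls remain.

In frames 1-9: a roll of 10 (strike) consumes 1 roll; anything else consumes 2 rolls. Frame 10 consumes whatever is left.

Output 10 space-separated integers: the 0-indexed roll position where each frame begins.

Frame 1 starts at roll index 0: rolls=1,1 (sum=2), consumes 2 rolls
Frame 2 starts at roll index 2: roll=10 (strike), consumes 1 roll
Frame 3 starts at roll index 3: rolls=5,2 (sum=7), consumes 2 rolls
Frame 4 starts at roll index 5: rolls=9,0 (sum=9), consumes 2 rolls
Frame 5 starts at roll index 7: roll=10 (strike), consumes 1 roll
Frame 6 starts at roll index 8: roll=10 (strike), consumes 1 roll
Frame 7 starts at roll index 9: rolls=0,6 (sum=6), consumes 2 rolls
Frame 8 starts at roll index 11: roll=10 (strike), consumes 1 roll
Frame 9 starts at roll index 12: rolls=5,5 (sum=10), consumes 2 rolls
Frame 10 starts at roll index 14: 2 remaining rolls

Answer: 0 2 3 5 7 8 9 11 12 14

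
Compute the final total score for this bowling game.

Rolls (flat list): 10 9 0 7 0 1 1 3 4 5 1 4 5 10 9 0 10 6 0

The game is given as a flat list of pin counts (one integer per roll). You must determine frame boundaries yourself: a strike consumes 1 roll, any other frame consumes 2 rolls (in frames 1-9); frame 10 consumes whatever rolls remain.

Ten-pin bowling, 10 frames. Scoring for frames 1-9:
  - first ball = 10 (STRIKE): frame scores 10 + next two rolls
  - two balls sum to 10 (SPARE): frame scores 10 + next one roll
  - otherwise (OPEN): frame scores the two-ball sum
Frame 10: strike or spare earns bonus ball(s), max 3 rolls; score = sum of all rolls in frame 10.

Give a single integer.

Frame 1: STRIKE. 10 + next two rolls (9+0) = 19. Cumulative: 19
Frame 2: OPEN (9+0=9). Cumulative: 28
Frame 3: OPEN (7+0=7). Cumulative: 35
Frame 4: OPEN (1+1=2). Cumulative: 37
Frame 5: OPEN (3+4=7). Cumulative: 44
Frame 6: OPEN (5+1=6). Cumulative: 50
Frame 7: OPEN (4+5=9). Cumulative: 59
Frame 8: STRIKE. 10 + next two rolls (9+0) = 19. Cumulative: 78
Frame 9: OPEN (9+0=9). Cumulative: 87
Frame 10: STRIKE. Sum of all frame-10 rolls (10+6+0) = 16. Cumulative: 103

Answer: 103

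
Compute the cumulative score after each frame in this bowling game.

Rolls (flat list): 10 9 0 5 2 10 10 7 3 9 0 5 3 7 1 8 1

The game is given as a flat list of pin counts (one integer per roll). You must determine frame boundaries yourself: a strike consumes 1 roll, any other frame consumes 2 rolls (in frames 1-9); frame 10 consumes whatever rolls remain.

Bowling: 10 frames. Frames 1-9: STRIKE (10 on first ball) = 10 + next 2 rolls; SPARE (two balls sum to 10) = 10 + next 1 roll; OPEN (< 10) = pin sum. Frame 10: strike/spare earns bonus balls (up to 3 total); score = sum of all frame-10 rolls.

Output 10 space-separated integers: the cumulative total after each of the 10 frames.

Frame 1: STRIKE. 10 + next two rolls (9+0) = 19. Cumulative: 19
Frame 2: OPEN (9+0=9). Cumulative: 28
Frame 3: OPEN (5+2=7). Cumulative: 35
Frame 4: STRIKE. 10 + next two rolls (10+7) = 27. Cumulative: 62
Frame 5: STRIKE. 10 + next two rolls (7+3) = 20. Cumulative: 82
Frame 6: SPARE (7+3=10). 10 + next roll (9) = 19. Cumulative: 101
Frame 7: OPEN (9+0=9). Cumulative: 110
Frame 8: OPEN (5+3=8). Cumulative: 118
Frame 9: OPEN (7+1=8). Cumulative: 126
Frame 10: OPEN. Sum of all frame-10 rolls (8+1) = 9. Cumulative: 135

Answer: 19 28 35 62 82 101 110 118 126 135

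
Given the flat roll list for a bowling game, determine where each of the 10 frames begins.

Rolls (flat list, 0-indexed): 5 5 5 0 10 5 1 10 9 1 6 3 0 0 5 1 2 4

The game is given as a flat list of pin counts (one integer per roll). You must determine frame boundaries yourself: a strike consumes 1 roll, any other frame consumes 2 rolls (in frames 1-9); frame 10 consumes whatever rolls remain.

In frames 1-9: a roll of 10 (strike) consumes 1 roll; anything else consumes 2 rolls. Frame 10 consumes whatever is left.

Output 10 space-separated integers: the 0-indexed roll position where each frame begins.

Answer: 0 2 4 5 7 8 10 12 14 16

Derivation:
Frame 1 starts at roll index 0: rolls=5,5 (sum=10), consumes 2 rolls
Frame 2 starts at roll index 2: rolls=5,0 (sum=5), consumes 2 rolls
Frame 3 starts at roll index 4: roll=10 (strike), consumes 1 roll
Frame 4 starts at roll index 5: rolls=5,1 (sum=6), consumes 2 rolls
Frame 5 starts at roll index 7: roll=10 (strike), consumes 1 roll
Frame 6 starts at roll index 8: rolls=9,1 (sum=10), consumes 2 rolls
Frame 7 starts at roll index 10: rolls=6,3 (sum=9), consumes 2 rolls
Frame 8 starts at roll index 12: rolls=0,0 (sum=0), consumes 2 rolls
Frame 9 starts at roll index 14: rolls=5,1 (sum=6), consumes 2 rolls
Frame 10 starts at roll index 16: 2 remaining rolls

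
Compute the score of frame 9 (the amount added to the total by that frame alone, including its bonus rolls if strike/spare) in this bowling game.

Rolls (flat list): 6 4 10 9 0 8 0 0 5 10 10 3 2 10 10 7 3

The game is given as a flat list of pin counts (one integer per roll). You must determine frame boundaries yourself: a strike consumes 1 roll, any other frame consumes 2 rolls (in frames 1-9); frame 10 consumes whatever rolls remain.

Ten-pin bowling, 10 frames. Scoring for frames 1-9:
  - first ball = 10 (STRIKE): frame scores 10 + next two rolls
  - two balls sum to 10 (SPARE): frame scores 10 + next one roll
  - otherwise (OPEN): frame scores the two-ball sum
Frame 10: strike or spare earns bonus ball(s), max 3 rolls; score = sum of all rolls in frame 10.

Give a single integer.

Answer: 27

Derivation:
Frame 1: SPARE (6+4=10). 10 + next roll (10) = 20. Cumulative: 20
Frame 2: STRIKE. 10 + next two rolls (9+0) = 19. Cumulative: 39
Frame 3: OPEN (9+0=9). Cumulative: 48
Frame 4: OPEN (8+0=8). Cumulative: 56
Frame 5: OPEN (0+5=5). Cumulative: 61
Frame 6: STRIKE. 10 + next two rolls (10+3) = 23. Cumulative: 84
Frame 7: STRIKE. 10 + next two rolls (3+2) = 15. Cumulative: 99
Frame 8: OPEN (3+2=5). Cumulative: 104
Frame 9: STRIKE. 10 + next two rolls (10+7) = 27. Cumulative: 131
Frame 10: STRIKE. Sum of all frame-10 rolls (10+7+3) = 20. Cumulative: 151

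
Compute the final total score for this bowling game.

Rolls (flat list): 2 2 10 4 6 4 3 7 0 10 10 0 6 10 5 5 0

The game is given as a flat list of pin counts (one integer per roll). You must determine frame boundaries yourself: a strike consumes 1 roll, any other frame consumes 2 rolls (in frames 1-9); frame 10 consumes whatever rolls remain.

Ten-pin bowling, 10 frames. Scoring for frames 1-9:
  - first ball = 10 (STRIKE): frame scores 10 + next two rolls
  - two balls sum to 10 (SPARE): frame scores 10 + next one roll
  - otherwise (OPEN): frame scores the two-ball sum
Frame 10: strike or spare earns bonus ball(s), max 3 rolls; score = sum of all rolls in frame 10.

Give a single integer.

Frame 1: OPEN (2+2=4). Cumulative: 4
Frame 2: STRIKE. 10 + next two rolls (4+6) = 20. Cumulative: 24
Frame 3: SPARE (4+6=10). 10 + next roll (4) = 14. Cumulative: 38
Frame 4: OPEN (4+3=7). Cumulative: 45
Frame 5: OPEN (7+0=7). Cumulative: 52
Frame 6: STRIKE. 10 + next two rolls (10+0) = 20. Cumulative: 72
Frame 7: STRIKE. 10 + next two rolls (0+6) = 16. Cumulative: 88
Frame 8: OPEN (0+6=6). Cumulative: 94
Frame 9: STRIKE. 10 + next two rolls (5+5) = 20. Cumulative: 114
Frame 10: SPARE. Sum of all frame-10 rolls (5+5+0) = 10. Cumulative: 124

Answer: 124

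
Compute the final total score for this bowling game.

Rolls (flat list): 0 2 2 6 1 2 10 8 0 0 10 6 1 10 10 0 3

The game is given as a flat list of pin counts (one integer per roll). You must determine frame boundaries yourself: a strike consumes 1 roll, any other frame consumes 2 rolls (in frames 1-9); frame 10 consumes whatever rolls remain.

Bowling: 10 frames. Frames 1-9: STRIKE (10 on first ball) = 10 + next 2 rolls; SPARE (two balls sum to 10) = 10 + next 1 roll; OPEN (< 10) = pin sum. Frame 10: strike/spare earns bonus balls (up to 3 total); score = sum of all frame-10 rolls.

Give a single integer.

Frame 1: OPEN (0+2=2). Cumulative: 2
Frame 2: OPEN (2+6=8). Cumulative: 10
Frame 3: OPEN (1+2=3). Cumulative: 13
Frame 4: STRIKE. 10 + next two rolls (8+0) = 18. Cumulative: 31
Frame 5: OPEN (8+0=8). Cumulative: 39
Frame 6: SPARE (0+10=10). 10 + next roll (6) = 16. Cumulative: 55
Frame 7: OPEN (6+1=7). Cumulative: 62
Frame 8: STRIKE. 10 + next two rolls (10+0) = 20. Cumulative: 82
Frame 9: STRIKE. 10 + next two rolls (0+3) = 13. Cumulative: 95
Frame 10: OPEN. Sum of all frame-10 rolls (0+3) = 3. Cumulative: 98

Answer: 98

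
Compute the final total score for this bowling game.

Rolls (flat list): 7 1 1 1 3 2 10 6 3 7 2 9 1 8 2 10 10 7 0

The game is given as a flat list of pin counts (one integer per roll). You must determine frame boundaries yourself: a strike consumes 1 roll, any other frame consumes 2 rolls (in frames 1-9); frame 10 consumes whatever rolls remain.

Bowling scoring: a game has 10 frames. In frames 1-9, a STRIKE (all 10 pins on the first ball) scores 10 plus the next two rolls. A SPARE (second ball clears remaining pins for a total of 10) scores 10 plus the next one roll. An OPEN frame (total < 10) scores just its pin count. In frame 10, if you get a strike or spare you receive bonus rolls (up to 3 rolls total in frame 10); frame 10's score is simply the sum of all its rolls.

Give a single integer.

Frame 1: OPEN (7+1=8). Cumulative: 8
Frame 2: OPEN (1+1=2). Cumulative: 10
Frame 3: OPEN (3+2=5). Cumulative: 15
Frame 4: STRIKE. 10 + next two rolls (6+3) = 19. Cumulative: 34
Frame 5: OPEN (6+3=9). Cumulative: 43
Frame 6: OPEN (7+2=9). Cumulative: 52
Frame 7: SPARE (9+1=10). 10 + next roll (8) = 18. Cumulative: 70
Frame 8: SPARE (8+2=10). 10 + next roll (10) = 20. Cumulative: 90
Frame 9: STRIKE. 10 + next two rolls (10+7) = 27. Cumulative: 117
Frame 10: STRIKE. Sum of all frame-10 rolls (10+7+0) = 17. Cumulative: 134

Answer: 134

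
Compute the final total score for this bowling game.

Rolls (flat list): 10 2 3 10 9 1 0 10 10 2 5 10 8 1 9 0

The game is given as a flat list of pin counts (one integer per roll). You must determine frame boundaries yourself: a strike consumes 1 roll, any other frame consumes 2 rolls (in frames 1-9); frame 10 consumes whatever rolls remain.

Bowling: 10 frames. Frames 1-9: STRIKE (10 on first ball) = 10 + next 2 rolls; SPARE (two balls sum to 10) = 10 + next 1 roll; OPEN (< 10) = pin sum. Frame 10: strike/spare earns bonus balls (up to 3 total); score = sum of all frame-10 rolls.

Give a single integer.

Answer: 131

Derivation:
Frame 1: STRIKE. 10 + next two rolls (2+3) = 15. Cumulative: 15
Frame 2: OPEN (2+3=5). Cumulative: 20
Frame 3: STRIKE. 10 + next two rolls (9+1) = 20. Cumulative: 40
Frame 4: SPARE (9+1=10). 10 + next roll (0) = 10. Cumulative: 50
Frame 5: SPARE (0+10=10). 10 + next roll (10) = 20. Cumulative: 70
Frame 6: STRIKE. 10 + next two rolls (2+5) = 17. Cumulative: 87
Frame 7: OPEN (2+5=7). Cumulative: 94
Frame 8: STRIKE. 10 + next two rolls (8+1) = 19. Cumulative: 113
Frame 9: OPEN (8+1=9). Cumulative: 122
Frame 10: OPEN. Sum of all frame-10 rolls (9+0) = 9. Cumulative: 131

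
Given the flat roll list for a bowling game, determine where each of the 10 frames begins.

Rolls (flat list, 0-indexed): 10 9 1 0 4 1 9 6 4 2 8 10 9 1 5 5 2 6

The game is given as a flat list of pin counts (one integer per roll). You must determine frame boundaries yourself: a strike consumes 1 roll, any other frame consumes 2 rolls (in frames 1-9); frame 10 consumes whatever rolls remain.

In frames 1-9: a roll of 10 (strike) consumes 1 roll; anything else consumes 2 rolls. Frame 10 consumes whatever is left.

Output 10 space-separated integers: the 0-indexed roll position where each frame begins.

Frame 1 starts at roll index 0: roll=10 (strike), consumes 1 roll
Frame 2 starts at roll index 1: rolls=9,1 (sum=10), consumes 2 rolls
Frame 3 starts at roll index 3: rolls=0,4 (sum=4), consumes 2 rolls
Frame 4 starts at roll index 5: rolls=1,9 (sum=10), consumes 2 rolls
Frame 5 starts at roll index 7: rolls=6,4 (sum=10), consumes 2 rolls
Frame 6 starts at roll index 9: rolls=2,8 (sum=10), consumes 2 rolls
Frame 7 starts at roll index 11: roll=10 (strike), consumes 1 roll
Frame 8 starts at roll index 12: rolls=9,1 (sum=10), consumes 2 rolls
Frame 9 starts at roll index 14: rolls=5,5 (sum=10), consumes 2 rolls
Frame 10 starts at roll index 16: 2 remaining rolls

Answer: 0 1 3 5 7 9 11 12 14 16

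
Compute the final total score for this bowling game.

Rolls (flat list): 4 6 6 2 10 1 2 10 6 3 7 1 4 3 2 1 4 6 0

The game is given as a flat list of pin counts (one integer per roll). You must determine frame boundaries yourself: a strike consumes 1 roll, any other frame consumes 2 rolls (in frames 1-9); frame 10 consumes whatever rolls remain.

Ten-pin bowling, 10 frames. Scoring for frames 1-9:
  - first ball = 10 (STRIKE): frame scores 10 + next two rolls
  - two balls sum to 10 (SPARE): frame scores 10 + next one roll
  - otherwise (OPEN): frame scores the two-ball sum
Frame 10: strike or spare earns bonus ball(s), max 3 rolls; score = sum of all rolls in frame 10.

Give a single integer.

Frame 1: SPARE (4+6=10). 10 + next roll (6) = 16. Cumulative: 16
Frame 2: OPEN (6+2=8). Cumulative: 24
Frame 3: STRIKE. 10 + next two rolls (1+2) = 13. Cumulative: 37
Frame 4: OPEN (1+2=3). Cumulative: 40
Frame 5: STRIKE. 10 + next two rolls (6+3) = 19. Cumulative: 59
Frame 6: OPEN (6+3=9). Cumulative: 68
Frame 7: OPEN (7+1=8). Cumulative: 76
Frame 8: OPEN (4+3=7). Cumulative: 83
Frame 9: OPEN (2+1=3). Cumulative: 86
Frame 10: SPARE. Sum of all frame-10 rolls (4+6+0) = 10. Cumulative: 96

Answer: 96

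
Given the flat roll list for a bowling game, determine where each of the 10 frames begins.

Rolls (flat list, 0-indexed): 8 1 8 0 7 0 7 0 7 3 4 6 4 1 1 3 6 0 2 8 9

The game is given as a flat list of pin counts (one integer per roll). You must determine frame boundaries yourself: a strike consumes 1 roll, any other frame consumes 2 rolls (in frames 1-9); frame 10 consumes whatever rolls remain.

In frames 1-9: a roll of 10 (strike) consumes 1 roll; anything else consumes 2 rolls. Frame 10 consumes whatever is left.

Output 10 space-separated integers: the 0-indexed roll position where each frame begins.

Answer: 0 2 4 6 8 10 12 14 16 18

Derivation:
Frame 1 starts at roll index 0: rolls=8,1 (sum=9), consumes 2 rolls
Frame 2 starts at roll index 2: rolls=8,0 (sum=8), consumes 2 rolls
Frame 3 starts at roll index 4: rolls=7,0 (sum=7), consumes 2 rolls
Frame 4 starts at roll index 6: rolls=7,0 (sum=7), consumes 2 rolls
Frame 5 starts at roll index 8: rolls=7,3 (sum=10), consumes 2 rolls
Frame 6 starts at roll index 10: rolls=4,6 (sum=10), consumes 2 rolls
Frame 7 starts at roll index 12: rolls=4,1 (sum=5), consumes 2 rolls
Frame 8 starts at roll index 14: rolls=1,3 (sum=4), consumes 2 rolls
Frame 9 starts at roll index 16: rolls=6,0 (sum=6), consumes 2 rolls
Frame 10 starts at roll index 18: 3 remaining rolls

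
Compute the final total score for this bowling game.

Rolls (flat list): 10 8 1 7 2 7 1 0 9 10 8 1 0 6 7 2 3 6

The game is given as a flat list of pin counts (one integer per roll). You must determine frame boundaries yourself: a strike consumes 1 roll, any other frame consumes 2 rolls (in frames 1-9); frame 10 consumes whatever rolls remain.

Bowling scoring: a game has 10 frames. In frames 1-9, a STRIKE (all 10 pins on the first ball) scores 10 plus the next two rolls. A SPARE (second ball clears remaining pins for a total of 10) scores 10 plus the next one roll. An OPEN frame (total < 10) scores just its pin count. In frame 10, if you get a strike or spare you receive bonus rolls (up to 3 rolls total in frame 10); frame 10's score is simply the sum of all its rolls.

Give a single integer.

Answer: 106

Derivation:
Frame 1: STRIKE. 10 + next two rolls (8+1) = 19. Cumulative: 19
Frame 2: OPEN (8+1=9). Cumulative: 28
Frame 3: OPEN (7+2=9). Cumulative: 37
Frame 4: OPEN (7+1=8). Cumulative: 45
Frame 5: OPEN (0+9=9). Cumulative: 54
Frame 6: STRIKE. 10 + next two rolls (8+1) = 19. Cumulative: 73
Frame 7: OPEN (8+1=9). Cumulative: 82
Frame 8: OPEN (0+6=6). Cumulative: 88
Frame 9: OPEN (7+2=9). Cumulative: 97
Frame 10: OPEN. Sum of all frame-10 rolls (3+6) = 9. Cumulative: 106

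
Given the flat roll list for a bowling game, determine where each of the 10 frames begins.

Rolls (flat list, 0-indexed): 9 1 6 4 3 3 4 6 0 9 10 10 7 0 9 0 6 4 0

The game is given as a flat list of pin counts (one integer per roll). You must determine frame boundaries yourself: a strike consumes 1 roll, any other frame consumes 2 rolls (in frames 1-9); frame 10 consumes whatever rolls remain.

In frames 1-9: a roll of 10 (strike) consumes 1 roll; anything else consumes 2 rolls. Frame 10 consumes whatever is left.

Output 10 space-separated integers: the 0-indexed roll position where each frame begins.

Answer: 0 2 4 6 8 10 11 12 14 16

Derivation:
Frame 1 starts at roll index 0: rolls=9,1 (sum=10), consumes 2 rolls
Frame 2 starts at roll index 2: rolls=6,4 (sum=10), consumes 2 rolls
Frame 3 starts at roll index 4: rolls=3,3 (sum=6), consumes 2 rolls
Frame 4 starts at roll index 6: rolls=4,6 (sum=10), consumes 2 rolls
Frame 5 starts at roll index 8: rolls=0,9 (sum=9), consumes 2 rolls
Frame 6 starts at roll index 10: roll=10 (strike), consumes 1 roll
Frame 7 starts at roll index 11: roll=10 (strike), consumes 1 roll
Frame 8 starts at roll index 12: rolls=7,0 (sum=7), consumes 2 rolls
Frame 9 starts at roll index 14: rolls=9,0 (sum=9), consumes 2 rolls
Frame 10 starts at roll index 16: 3 remaining rolls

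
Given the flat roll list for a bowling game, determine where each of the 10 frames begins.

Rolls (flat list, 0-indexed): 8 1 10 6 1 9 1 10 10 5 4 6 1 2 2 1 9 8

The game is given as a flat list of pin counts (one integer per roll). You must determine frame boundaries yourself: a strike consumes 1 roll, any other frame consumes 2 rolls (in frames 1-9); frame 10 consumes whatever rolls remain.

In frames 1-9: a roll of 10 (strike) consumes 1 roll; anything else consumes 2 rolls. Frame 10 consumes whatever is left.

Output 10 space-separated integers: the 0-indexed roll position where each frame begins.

Answer: 0 2 3 5 7 8 9 11 13 15

Derivation:
Frame 1 starts at roll index 0: rolls=8,1 (sum=9), consumes 2 rolls
Frame 2 starts at roll index 2: roll=10 (strike), consumes 1 roll
Frame 3 starts at roll index 3: rolls=6,1 (sum=7), consumes 2 rolls
Frame 4 starts at roll index 5: rolls=9,1 (sum=10), consumes 2 rolls
Frame 5 starts at roll index 7: roll=10 (strike), consumes 1 roll
Frame 6 starts at roll index 8: roll=10 (strike), consumes 1 roll
Frame 7 starts at roll index 9: rolls=5,4 (sum=9), consumes 2 rolls
Frame 8 starts at roll index 11: rolls=6,1 (sum=7), consumes 2 rolls
Frame 9 starts at roll index 13: rolls=2,2 (sum=4), consumes 2 rolls
Frame 10 starts at roll index 15: 3 remaining rolls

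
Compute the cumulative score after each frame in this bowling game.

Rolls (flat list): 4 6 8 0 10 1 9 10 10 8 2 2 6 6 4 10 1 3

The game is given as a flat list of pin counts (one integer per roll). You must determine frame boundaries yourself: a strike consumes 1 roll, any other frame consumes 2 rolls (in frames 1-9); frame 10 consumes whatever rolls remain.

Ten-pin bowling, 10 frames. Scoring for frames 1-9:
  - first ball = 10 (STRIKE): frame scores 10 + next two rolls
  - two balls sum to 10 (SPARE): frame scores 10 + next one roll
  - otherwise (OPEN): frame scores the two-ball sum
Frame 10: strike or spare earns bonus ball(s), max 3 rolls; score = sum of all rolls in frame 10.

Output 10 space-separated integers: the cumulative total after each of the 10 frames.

Answer: 18 26 46 66 94 114 126 134 154 168

Derivation:
Frame 1: SPARE (4+6=10). 10 + next roll (8) = 18. Cumulative: 18
Frame 2: OPEN (8+0=8). Cumulative: 26
Frame 3: STRIKE. 10 + next two rolls (1+9) = 20. Cumulative: 46
Frame 4: SPARE (1+9=10). 10 + next roll (10) = 20. Cumulative: 66
Frame 5: STRIKE. 10 + next two rolls (10+8) = 28. Cumulative: 94
Frame 6: STRIKE. 10 + next two rolls (8+2) = 20. Cumulative: 114
Frame 7: SPARE (8+2=10). 10 + next roll (2) = 12. Cumulative: 126
Frame 8: OPEN (2+6=8). Cumulative: 134
Frame 9: SPARE (6+4=10). 10 + next roll (10) = 20. Cumulative: 154
Frame 10: STRIKE. Sum of all frame-10 rolls (10+1+3) = 14. Cumulative: 168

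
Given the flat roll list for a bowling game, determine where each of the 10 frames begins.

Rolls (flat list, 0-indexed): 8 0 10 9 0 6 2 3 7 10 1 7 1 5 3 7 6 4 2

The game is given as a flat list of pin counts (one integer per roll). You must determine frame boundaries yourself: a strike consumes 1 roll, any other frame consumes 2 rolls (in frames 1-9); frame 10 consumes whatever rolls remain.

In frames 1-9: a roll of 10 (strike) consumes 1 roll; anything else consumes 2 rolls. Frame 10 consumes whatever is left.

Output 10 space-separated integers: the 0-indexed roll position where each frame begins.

Frame 1 starts at roll index 0: rolls=8,0 (sum=8), consumes 2 rolls
Frame 2 starts at roll index 2: roll=10 (strike), consumes 1 roll
Frame 3 starts at roll index 3: rolls=9,0 (sum=9), consumes 2 rolls
Frame 4 starts at roll index 5: rolls=6,2 (sum=8), consumes 2 rolls
Frame 5 starts at roll index 7: rolls=3,7 (sum=10), consumes 2 rolls
Frame 6 starts at roll index 9: roll=10 (strike), consumes 1 roll
Frame 7 starts at roll index 10: rolls=1,7 (sum=8), consumes 2 rolls
Frame 8 starts at roll index 12: rolls=1,5 (sum=6), consumes 2 rolls
Frame 9 starts at roll index 14: rolls=3,7 (sum=10), consumes 2 rolls
Frame 10 starts at roll index 16: 3 remaining rolls

Answer: 0 2 3 5 7 9 10 12 14 16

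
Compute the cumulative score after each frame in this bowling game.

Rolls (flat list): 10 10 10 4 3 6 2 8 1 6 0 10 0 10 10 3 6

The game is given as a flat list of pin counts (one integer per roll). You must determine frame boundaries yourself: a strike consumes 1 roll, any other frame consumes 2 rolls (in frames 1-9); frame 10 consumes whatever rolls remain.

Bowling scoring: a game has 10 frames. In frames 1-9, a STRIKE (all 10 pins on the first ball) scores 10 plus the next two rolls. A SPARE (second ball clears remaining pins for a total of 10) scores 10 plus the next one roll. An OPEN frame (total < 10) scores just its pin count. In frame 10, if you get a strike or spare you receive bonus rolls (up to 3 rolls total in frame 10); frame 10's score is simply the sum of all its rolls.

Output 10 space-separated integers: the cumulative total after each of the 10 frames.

Frame 1: STRIKE. 10 + next two rolls (10+10) = 30. Cumulative: 30
Frame 2: STRIKE. 10 + next two rolls (10+4) = 24. Cumulative: 54
Frame 3: STRIKE. 10 + next two rolls (4+3) = 17. Cumulative: 71
Frame 4: OPEN (4+3=7). Cumulative: 78
Frame 5: OPEN (6+2=8). Cumulative: 86
Frame 6: OPEN (8+1=9). Cumulative: 95
Frame 7: OPEN (6+0=6). Cumulative: 101
Frame 8: STRIKE. 10 + next two rolls (0+10) = 20. Cumulative: 121
Frame 9: SPARE (0+10=10). 10 + next roll (10) = 20. Cumulative: 141
Frame 10: STRIKE. Sum of all frame-10 rolls (10+3+6) = 19. Cumulative: 160

Answer: 30 54 71 78 86 95 101 121 141 160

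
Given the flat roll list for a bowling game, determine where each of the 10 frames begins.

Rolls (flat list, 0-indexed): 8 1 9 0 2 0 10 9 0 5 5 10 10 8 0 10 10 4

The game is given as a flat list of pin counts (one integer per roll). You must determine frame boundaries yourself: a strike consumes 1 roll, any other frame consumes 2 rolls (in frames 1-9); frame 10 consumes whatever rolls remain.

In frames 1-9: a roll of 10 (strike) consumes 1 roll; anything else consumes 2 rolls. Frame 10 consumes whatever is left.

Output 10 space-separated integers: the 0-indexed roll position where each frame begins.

Answer: 0 2 4 6 7 9 11 12 13 15

Derivation:
Frame 1 starts at roll index 0: rolls=8,1 (sum=9), consumes 2 rolls
Frame 2 starts at roll index 2: rolls=9,0 (sum=9), consumes 2 rolls
Frame 3 starts at roll index 4: rolls=2,0 (sum=2), consumes 2 rolls
Frame 4 starts at roll index 6: roll=10 (strike), consumes 1 roll
Frame 5 starts at roll index 7: rolls=9,0 (sum=9), consumes 2 rolls
Frame 6 starts at roll index 9: rolls=5,5 (sum=10), consumes 2 rolls
Frame 7 starts at roll index 11: roll=10 (strike), consumes 1 roll
Frame 8 starts at roll index 12: roll=10 (strike), consumes 1 roll
Frame 9 starts at roll index 13: rolls=8,0 (sum=8), consumes 2 rolls
Frame 10 starts at roll index 15: 3 remaining rolls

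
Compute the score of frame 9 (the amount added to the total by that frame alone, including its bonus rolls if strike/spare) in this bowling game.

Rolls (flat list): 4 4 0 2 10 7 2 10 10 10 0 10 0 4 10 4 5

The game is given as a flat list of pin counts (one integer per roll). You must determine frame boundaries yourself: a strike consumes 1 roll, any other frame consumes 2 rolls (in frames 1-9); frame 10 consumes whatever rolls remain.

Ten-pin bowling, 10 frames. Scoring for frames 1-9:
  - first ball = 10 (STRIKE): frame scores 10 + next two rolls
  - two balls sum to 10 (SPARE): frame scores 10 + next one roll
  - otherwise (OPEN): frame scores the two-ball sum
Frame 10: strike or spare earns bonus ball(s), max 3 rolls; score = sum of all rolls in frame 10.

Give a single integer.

Answer: 4

Derivation:
Frame 1: OPEN (4+4=8). Cumulative: 8
Frame 2: OPEN (0+2=2). Cumulative: 10
Frame 3: STRIKE. 10 + next two rolls (7+2) = 19. Cumulative: 29
Frame 4: OPEN (7+2=9). Cumulative: 38
Frame 5: STRIKE. 10 + next two rolls (10+10) = 30. Cumulative: 68
Frame 6: STRIKE. 10 + next two rolls (10+0) = 20. Cumulative: 88
Frame 7: STRIKE. 10 + next two rolls (0+10) = 20. Cumulative: 108
Frame 8: SPARE (0+10=10). 10 + next roll (0) = 10. Cumulative: 118
Frame 9: OPEN (0+4=4). Cumulative: 122
Frame 10: STRIKE. Sum of all frame-10 rolls (10+4+5) = 19. Cumulative: 141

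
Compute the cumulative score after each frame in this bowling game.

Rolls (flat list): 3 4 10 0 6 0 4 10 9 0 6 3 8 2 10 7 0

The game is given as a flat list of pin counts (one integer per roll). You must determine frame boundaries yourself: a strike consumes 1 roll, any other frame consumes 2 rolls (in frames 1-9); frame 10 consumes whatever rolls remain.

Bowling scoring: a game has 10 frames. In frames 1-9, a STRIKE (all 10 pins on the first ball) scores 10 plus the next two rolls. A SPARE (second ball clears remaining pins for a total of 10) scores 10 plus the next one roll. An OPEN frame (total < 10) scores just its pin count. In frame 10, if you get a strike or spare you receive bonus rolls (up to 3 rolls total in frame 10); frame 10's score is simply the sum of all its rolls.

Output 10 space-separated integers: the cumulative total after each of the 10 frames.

Frame 1: OPEN (3+4=7). Cumulative: 7
Frame 2: STRIKE. 10 + next two rolls (0+6) = 16. Cumulative: 23
Frame 3: OPEN (0+6=6). Cumulative: 29
Frame 4: OPEN (0+4=4). Cumulative: 33
Frame 5: STRIKE. 10 + next two rolls (9+0) = 19. Cumulative: 52
Frame 6: OPEN (9+0=9). Cumulative: 61
Frame 7: OPEN (6+3=9). Cumulative: 70
Frame 8: SPARE (8+2=10). 10 + next roll (10) = 20. Cumulative: 90
Frame 9: STRIKE. 10 + next two rolls (7+0) = 17. Cumulative: 107
Frame 10: OPEN. Sum of all frame-10 rolls (7+0) = 7. Cumulative: 114

Answer: 7 23 29 33 52 61 70 90 107 114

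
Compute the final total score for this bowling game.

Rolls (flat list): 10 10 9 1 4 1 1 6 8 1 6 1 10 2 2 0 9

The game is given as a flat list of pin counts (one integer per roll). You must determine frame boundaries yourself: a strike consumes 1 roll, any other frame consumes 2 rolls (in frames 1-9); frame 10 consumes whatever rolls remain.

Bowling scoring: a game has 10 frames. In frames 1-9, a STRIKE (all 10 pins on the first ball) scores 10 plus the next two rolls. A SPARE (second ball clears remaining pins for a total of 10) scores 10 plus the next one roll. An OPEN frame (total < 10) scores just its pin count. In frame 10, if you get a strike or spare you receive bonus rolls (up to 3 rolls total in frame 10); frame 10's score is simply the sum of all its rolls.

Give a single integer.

Answer: 118

Derivation:
Frame 1: STRIKE. 10 + next two rolls (10+9) = 29. Cumulative: 29
Frame 2: STRIKE. 10 + next two rolls (9+1) = 20. Cumulative: 49
Frame 3: SPARE (9+1=10). 10 + next roll (4) = 14. Cumulative: 63
Frame 4: OPEN (4+1=5). Cumulative: 68
Frame 5: OPEN (1+6=7). Cumulative: 75
Frame 6: OPEN (8+1=9). Cumulative: 84
Frame 7: OPEN (6+1=7). Cumulative: 91
Frame 8: STRIKE. 10 + next two rolls (2+2) = 14. Cumulative: 105
Frame 9: OPEN (2+2=4). Cumulative: 109
Frame 10: OPEN. Sum of all frame-10 rolls (0+9) = 9. Cumulative: 118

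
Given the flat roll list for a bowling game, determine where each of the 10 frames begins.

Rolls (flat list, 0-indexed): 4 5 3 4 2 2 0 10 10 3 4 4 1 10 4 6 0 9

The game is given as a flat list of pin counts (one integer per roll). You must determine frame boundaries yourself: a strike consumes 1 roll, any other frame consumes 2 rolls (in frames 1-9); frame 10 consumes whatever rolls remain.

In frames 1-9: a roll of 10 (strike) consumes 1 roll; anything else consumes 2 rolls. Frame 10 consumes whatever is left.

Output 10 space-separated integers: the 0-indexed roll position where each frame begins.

Answer: 0 2 4 6 8 9 11 13 14 16

Derivation:
Frame 1 starts at roll index 0: rolls=4,5 (sum=9), consumes 2 rolls
Frame 2 starts at roll index 2: rolls=3,4 (sum=7), consumes 2 rolls
Frame 3 starts at roll index 4: rolls=2,2 (sum=4), consumes 2 rolls
Frame 4 starts at roll index 6: rolls=0,10 (sum=10), consumes 2 rolls
Frame 5 starts at roll index 8: roll=10 (strike), consumes 1 roll
Frame 6 starts at roll index 9: rolls=3,4 (sum=7), consumes 2 rolls
Frame 7 starts at roll index 11: rolls=4,1 (sum=5), consumes 2 rolls
Frame 8 starts at roll index 13: roll=10 (strike), consumes 1 roll
Frame 9 starts at roll index 14: rolls=4,6 (sum=10), consumes 2 rolls
Frame 10 starts at roll index 16: 2 remaining rolls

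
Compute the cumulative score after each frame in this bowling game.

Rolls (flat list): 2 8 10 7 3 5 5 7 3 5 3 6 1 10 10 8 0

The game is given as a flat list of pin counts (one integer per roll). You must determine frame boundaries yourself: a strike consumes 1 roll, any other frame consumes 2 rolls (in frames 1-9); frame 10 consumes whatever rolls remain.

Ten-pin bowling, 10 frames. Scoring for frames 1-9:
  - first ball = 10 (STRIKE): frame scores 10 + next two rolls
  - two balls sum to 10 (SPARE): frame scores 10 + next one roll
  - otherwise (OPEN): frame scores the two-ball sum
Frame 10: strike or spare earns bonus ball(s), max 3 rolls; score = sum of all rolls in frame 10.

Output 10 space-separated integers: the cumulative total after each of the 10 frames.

Frame 1: SPARE (2+8=10). 10 + next roll (10) = 20. Cumulative: 20
Frame 2: STRIKE. 10 + next two rolls (7+3) = 20. Cumulative: 40
Frame 3: SPARE (7+3=10). 10 + next roll (5) = 15. Cumulative: 55
Frame 4: SPARE (5+5=10). 10 + next roll (7) = 17. Cumulative: 72
Frame 5: SPARE (7+3=10). 10 + next roll (5) = 15. Cumulative: 87
Frame 6: OPEN (5+3=8). Cumulative: 95
Frame 7: OPEN (6+1=7). Cumulative: 102
Frame 8: STRIKE. 10 + next two rolls (10+8) = 28. Cumulative: 130
Frame 9: STRIKE. 10 + next two rolls (8+0) = 18. Cumulative: 148
Frame 10: OPEN. Sum of all frame-10 rolls (8+0) = 8. Cumulative: 156

Answer: 20 40 55 72 87 95 102 130 148 156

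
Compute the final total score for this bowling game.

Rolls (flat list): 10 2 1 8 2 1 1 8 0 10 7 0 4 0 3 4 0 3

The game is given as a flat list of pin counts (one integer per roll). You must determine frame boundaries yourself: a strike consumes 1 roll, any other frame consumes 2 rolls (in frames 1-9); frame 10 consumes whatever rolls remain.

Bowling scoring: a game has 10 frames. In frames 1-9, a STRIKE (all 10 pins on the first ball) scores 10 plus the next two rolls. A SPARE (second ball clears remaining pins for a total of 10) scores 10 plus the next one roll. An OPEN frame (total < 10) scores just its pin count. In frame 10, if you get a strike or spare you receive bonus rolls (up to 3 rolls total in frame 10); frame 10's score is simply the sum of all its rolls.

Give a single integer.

Answer: 75

Derivation:
Frame 1: STRIKE. 10 + next two rolls (2+1) = 13. Cumulative: 13
Frame 2: OPEN (2+1=3). Cumulative: 16
Frame 3: SPARE (8+2=10). 10 + next roll (1) = 11. Cumulative: 27
Frame 4: OPEN (1+1=2). Cumulative: 29
Frame 5: OPEN (8+0=8). Cumulative: 37
Frame 6: STRIKE. 10 + next two rolls (7+0) = 17. Cumulative: 54
Frame 7: OPEN (7+0=7). Cumulative: 61
Frame 8: OPEN (4+0=4). Cumulative: 65
Frame 9: OPEN (3+4=7). Cumulative: 72
Frame 10: OPEN. Sum of all frame-10 rolls (0+3) = 3. Cumulative: 75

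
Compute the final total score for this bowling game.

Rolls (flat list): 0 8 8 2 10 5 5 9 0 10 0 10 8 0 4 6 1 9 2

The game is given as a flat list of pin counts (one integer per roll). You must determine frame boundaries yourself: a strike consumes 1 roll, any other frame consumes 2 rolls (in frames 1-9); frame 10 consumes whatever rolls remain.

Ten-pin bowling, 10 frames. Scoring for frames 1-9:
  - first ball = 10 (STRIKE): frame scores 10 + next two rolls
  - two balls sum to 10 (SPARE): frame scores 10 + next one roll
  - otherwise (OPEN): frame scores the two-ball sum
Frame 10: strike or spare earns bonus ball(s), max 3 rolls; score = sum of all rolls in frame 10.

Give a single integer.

Frame 1: OPEN (0+8=8). Cumulative: 8
Frame 2: SPARE (8+2=10). 10 + next roll (10) = 20. Cumulative: 28
Frame 3: STRIKE. 10 + next two rolls (5+5) = 20. Cumulative: 48
Frame 4: SPARE (5+5=10). 10 + next roll (9) = 19. Cumulative: 67
Frame 5: OPEN (9+0=9). Cumulative: 76
Frame 6: STRIKE. 10 + next two rolls (0+10) = 20. Cumulative: 96
Frame 7: SPARE (0+10=10). 10 + next roll (8) = 18. Cumulative: 114
Frame 8: OPEN (8+0=8). Cumulative: 122
Frame 9: SPARE (4+6=10). 10 + next roll (1) = 11. Cumulative: 133
Frame 10: SPARE. Sum of all frame-10 rolls (1+9+2) = 12. Cumulative: 145

Answer: 145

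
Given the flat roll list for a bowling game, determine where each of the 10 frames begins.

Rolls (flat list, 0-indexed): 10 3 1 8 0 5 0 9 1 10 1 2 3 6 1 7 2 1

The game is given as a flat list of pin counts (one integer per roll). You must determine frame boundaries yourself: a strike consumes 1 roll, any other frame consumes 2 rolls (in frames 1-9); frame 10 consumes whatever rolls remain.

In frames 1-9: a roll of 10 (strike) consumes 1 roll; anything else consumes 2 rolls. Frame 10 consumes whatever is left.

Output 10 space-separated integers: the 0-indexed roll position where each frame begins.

Answer: 0 1 3 5 7 9 10 12 14 16

Derivation:
Frame 1 starts at roll index 0: roll=10 (strike), consumes 1 roll
Frame 2 starts at roll index 1: rolls=3,1 (sum=4), consumes 2 rolls
Frame 3 starts at roll index 3: rolls=8,0 (sum=8), consumes 2 rolls
Frame 4 starts at roll index 5: rolls=5,0 (sum=5), consumes 2 rolls
Frame 5 starts at roll index 7: rolls=9,1 (sum=10), consumes 2 rolls
Frame 6 starts at roll index 9: roll=10 (strike), consumes 1 roll
Frame 7 starts at roll index 10: rolls=1,2 (sum=3), consumes 2 rolls
Frame 8 starts at roll index 12: rolls=3,6 (sum=9), consumes 2 rolls
Frame 9 starts at roll index 14: rolls=1,7 (sum=8), consumes 2 rolls
Frame 10 starts at roll index 16: 2 remaining rolls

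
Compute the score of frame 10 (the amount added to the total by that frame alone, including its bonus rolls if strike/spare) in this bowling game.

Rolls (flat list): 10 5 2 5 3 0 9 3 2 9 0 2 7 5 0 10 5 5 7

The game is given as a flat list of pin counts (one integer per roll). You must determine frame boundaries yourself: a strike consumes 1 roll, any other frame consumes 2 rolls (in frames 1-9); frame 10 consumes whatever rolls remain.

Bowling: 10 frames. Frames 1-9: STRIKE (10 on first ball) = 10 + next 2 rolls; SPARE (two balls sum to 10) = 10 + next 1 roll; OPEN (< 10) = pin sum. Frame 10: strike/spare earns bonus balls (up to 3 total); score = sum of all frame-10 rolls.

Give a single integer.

Frame 1: STRIKE. 10 + next two rolls (5+2) = 17. Cumulative: 17
Frame 2: OPEN (5+2=7). Cumulative: 24
Frame 3: OPEN (5+3=8). Cumulative: 32
Frame 4: OPEN (0+9=9). Cumulative: 41
Frame 5: OPEN (3+2=5). Cumulative: 46
Frame 6: OPEN (9+0=9). Cumulative: 55
Frame 7: OPEN (2+7=9). Cumulative: 64
Frame 8: OPEN (5+0=5). Cumulative: 69
Frame 9: STRIKE. 10 + next two rolls (5+5) = 20. Cumulative: 89
Frame 10: SPARE. Sum of all frame-10 rolls (5+5+7) = 17. Cumulative: 106

Answer: 17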